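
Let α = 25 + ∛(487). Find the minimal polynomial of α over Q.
m_α(x) = x^3 - 75x^2 + 1875x - 16112

Set β = α - 25 = ∛(487), so β^3 = 487. Then (α - 25)^3 - 487 = 0, i.e. α is a root of g(x) = (x - 25)^3 - 487 = x^3 - 75x^2 + 1875x - 16112. Since g(x) = h(x - 25) where h(x) = x^3 - 487, and h is irreducible over Q (because 487 is not a perfect cube, so h has no rational root, and a monic cubic with no rational root is irreducible), g is also irreducible (irreducibility is preserved under the substitution x → x - 25). Hence m_α(x) = x^3 - 75x^2 + 1875x - 16112.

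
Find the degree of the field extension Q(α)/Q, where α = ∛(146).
[Q(α):Q] = 3

The minimal polynomial of α is x^3 - 146, irreducible over Q since 146 is not a perfect cube (so x^3 - 146 has no rational root). Hence [Q(α):Q] = deg(m_α) = 3.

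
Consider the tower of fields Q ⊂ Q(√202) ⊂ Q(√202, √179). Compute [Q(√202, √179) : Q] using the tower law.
[Q(√202, √179) : Q] = 4

[Q(√202):Q] = 2 (min poly x^2 - 202, irreducible since 202 is squarefree > 1). For the top step, suppose √179 ∈ Q(√202), say √179 = c + d√202 with c, d ∈ Q. Squaring: 179 = c^2 + 202d^2 + 2cd√202. Since √202 ∉ Q this forces 2cd = 0. If d = 0 then √179 = c ∈ Q, contradicting 179 squarefree > 1. If c = 0 then 179 = 202d^2, so 202·179 = (202d)^2 is a perfect square in Q — but 202·179 = 36158 is not a perfect square (since 202 and 179 are distinct squarefree integers). Contradiction. Hence √179 ∉ Q(√202), so x^2 - 179 stays irreducible over Q(√202) and [Q(√202, √179) : Q(√202)] = 2. By the tower law, [Q(√202, √179) : Q] = 2 · 2 = 4.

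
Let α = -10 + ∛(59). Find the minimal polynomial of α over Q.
m_α(x) = x^3 + 30x^2 + 300x + 941

Set β = α + 10 = ∛(59), so β^3 = 59. Then (α + 10)^3 - 59 = 0, i.e. α is a root of g(x) = (x + 10)^3 - 59 = x^3 + 30x^2 + 300x + 941. Since g(x) = h(x + 10) where h(x) = x^3 - 59, and h is irreducible over Q (because 59 is not a perfect cube, so h has no rational root, and a monic cubic with no rational root is irreducible), g is also irreducible (irreducibility is preserved under the substitution x → x + 10). Hence m_α(x) = x^3 + 30x^2 + 300x + 941.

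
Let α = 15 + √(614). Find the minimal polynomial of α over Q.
m_α(x) = x^2 - 30x - 389

From α - 15 = √(614), squaring gives (α - 15)^2 = 614, i.e. α^2 - 30α + 225 = 614, so α^2 - 30α - 389 = 0. The discriminant of x^2 - 30x - 389 is (-30)^2 - 4·(-389) = 900 + 1556 = 2456, and 4·(614) is not a perfect square in Q since 614 is squarefree and ≠ 1. Hence x^2 - 30x - 389 is irreducible over Q and is the minimal polynomial of α.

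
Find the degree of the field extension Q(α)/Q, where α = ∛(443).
[Q(α):Q] = 3

The minimal polynomial of α is x^3 - 443, irreducible over Q since 443 is not a perfect cube (so x^3 - 443 has no rational root). Hence [Q(α):Q] = deg(m_α) = 3.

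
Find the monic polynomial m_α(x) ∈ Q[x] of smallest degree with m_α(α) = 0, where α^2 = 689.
m_α(x) = x^2 - 689

α satisfies α^2 - 689 = 0, so x^2 - 689 annihilates α. Since d = 689 is squarefree and ≠ 1, it is not a perfect square in Q, so x^2 - 689 has no rational root and is therefore irreducible over Q (a degree-2 polynomial over a field is irreducible iff it has no root). Hence m_α(x) = x^2 - 689.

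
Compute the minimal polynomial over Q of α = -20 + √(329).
m_α(x) = x^2 + 40x + 71

From α + 20 = √(329), squaring gives (α + 20)^2 = 329, i.e. α^2 + 40α + 400 = 329, so α^2 + 40α + 71 = 0. The discriminant of x^2 + 40x + 71 is (40)^2 - 4·(71) = 1600 - 284 = 1316, and 4·(329) is not a perfect square in Q since 329 is squarefree and ≠ 1. Hence x^2 + 40x + 71 is irreducible over Q and is the minimal polynomial of α.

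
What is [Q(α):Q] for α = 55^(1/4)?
[Q(α):Q] = 4

α is a root of x^4 - 55. By Eisenstein's criterion at the prime p = 5 (which divides the constant term 55 but p^2 = 25 does not, since 55 is squarefree), x^4 - 55 is irreducible over Q. Hence [Q(α):Q] = 4.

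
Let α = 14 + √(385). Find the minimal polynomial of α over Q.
m_α(x) = x^2 - 28x - 189

From α - 14 = √(385), squaring gives (α - 14)^2 = 385, i.e. α^2 - 28α + 196 = 385, so α^2 - 28α - 189 = 0. The discriminant of x^2 - 28x - 189 is (-28)^2 - 4·(-189) = 784 + 756 = 1540, and 4·(385) is not a perfect square in Q since 385 is squarefree and ≠ 1. Hence x^2 - 28x - 189 is irreducible over Q and is the minimal polynomial of α.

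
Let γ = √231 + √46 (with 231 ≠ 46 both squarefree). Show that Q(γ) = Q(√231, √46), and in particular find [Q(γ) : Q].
[Q(γ) : Q] = 4 (equivalently, Q(γ) = Q(√231, √46))

Obviously Q(γ) ⊆ Q(√231, √46), and [Q(√231, √46):Q] = 4 (since 231, 46 are distinct squarefree integers > 1 with 10626 not a perfect square). To show equality we compute the minimal polynomial of γ. From γ = √231 + √46: γ^2 = 231 + 2√(10626) + 46 = 277 + 2√(10626), so γ^2 - 277 = 2√(10626); squaring, (γ^2 - 277)^2 = 4·10626, i.e. γ^4 - 554γ^2 + 76729 - 42504 = 0, i.e. γ^4 - 554γ^2 + 34225 = 0. So γ is a root of x^4 - 554x^2 + 34225. This polynomial is irreducible over Q: it has no rational root (each ±√231 ± √46 is irrational), and any factorization into two quadratics over Q would force √(10626) ∈ Q (pairing opposite roots) or √231, √46 ∈ Q (other pairings), all impossible. Hence [Q(γ):Q] = 4 = [Q(√231, √46):Q], so Q(γ) = Q(√231, √46).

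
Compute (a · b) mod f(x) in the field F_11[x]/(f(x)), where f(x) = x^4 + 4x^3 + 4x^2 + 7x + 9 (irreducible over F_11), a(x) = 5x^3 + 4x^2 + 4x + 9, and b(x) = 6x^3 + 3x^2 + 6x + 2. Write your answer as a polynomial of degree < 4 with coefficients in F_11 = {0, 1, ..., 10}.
a · b ≡ 3x^3 + 2x^2 + x + 8 (mod f(x))

Multiply in F_11[x]: a(x)·b(x) = (5x^3 + 4x^2 + 4x + 9)·(6x^3 + 3x^2 + 6x + 2) = 8x^6 + 6x^5 + x^3 + 4x^2 + 7x + 7. This has degree ≥ 4, so divide by f(x) over F_11: 8x^6 + 6x^5 + x^3 + 4x^2 + 7x + 7 = (8x^2 + 7x + 6)·(x^4 + 4x^3 + 4x^2 + 7x + 9) + (3x^3 + 2x^2 + x + 8). Hence a·b ≡ 3x^3 + 2x^2 + x + 8 (mod f). (F_11[x]/(f) is a field with 11^4 = 14641 elements since f is irreducible of degree 4.)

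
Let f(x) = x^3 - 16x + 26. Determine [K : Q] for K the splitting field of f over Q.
[K : Q] = 6

By the rational root test, any rational root of the monic integer polynomial f(x) = x^3 - 16x + 26 must be an integer dividing the constant term 26, i.e. one of ±{1, 2, 13, 26}. Evaluating: f(1) = 11, f(-1) = 41, f(2) = 2, f(-2) = 50, f(13) = 2015, f(-13) = -1963, f(26) = 17186, f(-26) = -17134; none is 0, so f has no rational root and is therefore irreducible over Q (a cubic with no linear factor over a field is irreducible). For an irreducible cubic, the Galois group is A_3 or S_3 according as the discriminant disc(f) = -4a^3 - 27b^2 = -4·(-16)^3 - 27·(26)^2 = -1868 is or is not a square in Q. Here disc(f) = -1868 is not a perfect square in Q, so the Galois group of f over Q is not contained in A_3 and must be all of S_3. The splitting field has degree |S_3| = 6 over Q, so [K : Q] = 6.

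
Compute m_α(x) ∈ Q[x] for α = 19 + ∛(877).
m_α(x) = x^3 - 57x^2 + 1083x - 7736

Set β = α - 19 = ∛(877), so β^3 = 877. Then (α - 19)^3 - 877 = 0, i.e. α is a root of g(x) = (x - 19)^3 - 877 = x^3 - 57x^2 + 1083x - 7736. Since g(x) = h(x - 19) where h(x) = x^3 - 877, and h is irreducible over Q (because 877 is not a perfect cube, so h has no rational root, and a monic cubic with no rational root is irreducible), g is also irreducible (irreducibility is preserved under the substitution x → x - 19). Hence m_α(x) = x^3 - 57x^2 + 1083x - 7736.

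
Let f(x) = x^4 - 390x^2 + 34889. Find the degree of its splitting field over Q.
[K : Q] = 4

Solving the quadratic in x^2: x^2 = (390 ± √(390^2 - 4·34889))/2 = (390 ± √12544)/2 = (390 ± 112)/2, giving x^2 = 139 or x^2 = 251. So f(x) = (x^2 - 139)(x^2 - 251) and the roots of f are ±√139, ±√251. Hence the splitting field is K = Q(√139, √251). Since 139 and 251 are distinct squarefree integers > 1, their product 34889 is not a perfect square, so √251 ∉ Q(√139). By the tower law [K:Q] = [Q(√139,√251):Q(√139)] · [Q(√139):Q] = 2 · 2 = 4.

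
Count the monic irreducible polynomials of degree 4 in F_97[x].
There are 22129968 monic irreducible polynomials of degree 4 over F_97

Each element of F_{97^4} that lies in no proper subfield is a root of exactly one monic irreducible of degree 4 over F_97, and each such polynomial has 4 distinct roots in F_{97^4}. By Möbius inversion the count is N_97(4) = (1/4) Σ_{d|4} μ(4/d) · 97^d = (1/4)(μ(4)·97^1 + μ(2)·97^2 + μ(1)·97^4) = 88519872/4 = 22129968.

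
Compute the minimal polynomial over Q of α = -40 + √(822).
m_α(x) = x^2 + 80x + 778

From α + 40 = √(822), squaring gives (α + 40)^2 = 822, i.e. α^2 + 80α + 1600 = 822, so α^2 + 80α + 778 = 0. The discriminant of x^2 + 80x + 778 is (80)^2 - 4·(778) = 6400 - 3112 = 3288, and 4·(822) is not a perfect square in Q since 822 is squarefree and ≠ 1. Hence x^2 + 80x + 778 is irreducible over Q and is the minimal polynomial of α.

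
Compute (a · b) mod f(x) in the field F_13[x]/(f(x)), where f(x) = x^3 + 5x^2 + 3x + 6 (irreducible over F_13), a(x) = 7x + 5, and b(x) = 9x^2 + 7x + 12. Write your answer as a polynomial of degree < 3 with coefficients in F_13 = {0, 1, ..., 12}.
a · b ≡ 8x + 7 (mod f(x))

Multiply in F_13[x]: a(x)·b(x) = (7x + 5)·(9x^2 + 7x + 12) = 11x^3 + 3x^2 + 2x + 8. This has degree ≥ 3, so divide by f(x) over F_13: 11x^3 + 3x^2 + 2x + 8 = (11)·(x^3 + 5x^2 + 3x + 6) + (8x + 7). Hence a·b ≡ 8x + 7 (mod f). (F_13[x]/(f) is a field with 13^3 = 2197 elements since f is irreducible of degree 3.)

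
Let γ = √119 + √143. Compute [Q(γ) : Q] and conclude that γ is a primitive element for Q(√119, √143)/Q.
[Q(γ) : Q] = 4 (equivalently, Q(γ) = Q(√119, √143))

Obviously Q(γ) ⊆ Q(√119, √143), and [Q(√119, √143):Q] = 4 (since 119, 143 are distinct squarefree integers > 1 with 17017 not a perfect square). To show equality we compute the minimal polynomial of γ. From γ = √119 + √143: γ^2 = 119 + 2√(17017) + 143 = 262 + 2√(17017), so γ^2 - 262 = 2√(17017); squaring, (γ^2 - 262)^2 = 4·17017, i.e. γ^4 - 524γ^2 + 68644 - 68068 = 0, i.e. γ^4 - 524γ^2 + 576 = 0. So γ is a root of x^4 - 524x^2 + 576. This polynomial is irreducible over Q: it has no rational root (each ±√119 ± √143 is irrational), and any factorization into two quadratics over Q would force √(17017) ∈ Q (pairing opposite roots) or √119, √143 ∈ Q (other pairings), all impossible. Hence [Q(γ):Q] = 4 = [Q(√119, √143):Q], so Q(γ) = Q(√119, √143).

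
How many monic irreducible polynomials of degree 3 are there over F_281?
There are 7395920 monic irreducible polynomials of degree 3 over F_281

Each element of F_{281^3} that lies in no proper subfield is a root of exactly one monic irreducible of degree 3 over F_281, and each such polynomial has 3 distinct roots in F_{281^3}. By Möbius inversion the count is N_281(3) = (1/3) Σ_{d|3} μ(3/d) · 281^d = (1/3)(μ(3)·281^1 + μ(1)·281^3) = 22187760/3 = 7395920.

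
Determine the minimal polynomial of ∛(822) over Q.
m_α(x) = x^3 - 822

α satisfies α^3 = 822, so x^3 - 822 annihilates α. By the rational root test, a rational root p/q (in lowest terms) of x^3 - 822 would satisfy p^3 = 822 q^3, forcing q = 1 and p^3 = 822; but 822 is not a perfect cube, contradiction. A monic cubic over Q with no rational root is irreducible (any nontrivial factorization would include a linear factor). Hence x^3 - 822 is the minimal polynomial of α, and in particular [Q(α):Q] = 3.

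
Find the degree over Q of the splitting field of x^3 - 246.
[K : Q] = 6

The roots of x^3 - 246 are ∛246, ω∛246, ω^2∛246 where ω = e^(2πi/3) is a primitive cube root of unity, so K = Q(∛246, ω). Now [Q(∛246):Q] = 3 (since 246 is not a perfect cube, x^3 - 246 is irreducible) and [Q(ω):Q] = 2. Both 2 and 3 divide [K:Q], and [K:Q] ≤ 3·2 = 6, so [K:Q] = 6. (Equivalently: Q(∛246) ⊂ R but ω ∉ R, so [K : Q(∛246)] = 2.)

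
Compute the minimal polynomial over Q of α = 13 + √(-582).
m_α(x) = x^2 - 26x + 751

From α - 13 = √(-582), squaring gives (α - 13)^2 = -582, i.e. α^2 - 26α + 169 = -582, so α^2 - 26α + 751 = 0. The discriminant of x^2 - 26x + 751 is (-26)^2 - 4·(751) = 676 - 3004 = -2328, and 4·(-582) is not a perfect square in Q since -582 is squarefree and ≠ 1. Hence x^2 - 26x + 751 is irreducible over Q and is the minimal polynomial of α.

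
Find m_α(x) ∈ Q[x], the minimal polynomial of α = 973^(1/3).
m_α(x) = x^3 - 973

α satisfies α^3 = 973, so x^3 - 973 annihilates α. By the rational root test, a rational root p/q (in lowest terms) of x^3 - 973 would satisfy p^3 = 973 q^3, forcing q = 1 and p^3 = 973; but 973 is not a perfect cube, contradiction. A monic cubic over Q with no rational root is irreducible (any nontrivial factorization would include a linear factor). Hence x^3 - 973 is the minimal polynomial of α, and in particular [Q(α):Q] = 3.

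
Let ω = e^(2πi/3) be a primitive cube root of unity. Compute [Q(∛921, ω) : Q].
[Q(∛921, ω) : Q] = 6

[Q(∛921):Q] = 3 (min poly x^3 - 921, irreducible since 921 is not a perfect cube). [Q(ω):Q] = 2 (min poly x^2 + x + 1). Since Q(∛921) ⊂ R and ω ∉ R, we have ω ∉ Q(∛921), so x^2 + x + 1 remains irreducible over Q(∛921) and [Q(∛921, ω) : Q(∛921)] = 2. By the tower law, [Q(∛921, ω) : Q] = 3 · 2 = 6. (In fact Q(∛921, ω) is the splitting field of x^3 - 921 over Q.)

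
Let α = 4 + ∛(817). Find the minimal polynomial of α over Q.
m_α(x) = x^3 - 12x^2 + 48x - 881

Set β = α - 4 = ∛(817), so β^3 = 817. Then (α - 4)^3 - 817 = 0, i.e. α is a root of g(x) = (x - 4)^3 - 817 = x^3 - 12x^2 + 48x - 881. Since g(x) = h(x - 4) where h(x) = x^3 - 817, and h is irreducible over Q (because 817 is not a perfect cube, so h has no rational root, and a monic cubic with no rational root is irreducible), g is also irreducible (irreducibility is preserved under the substitution x → x - 4). Hence m_α(x) = x^3 - 12x^2 + 48x - 881.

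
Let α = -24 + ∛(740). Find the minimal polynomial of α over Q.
m_α(x) = x^3 + 72x^2 + 1728x + 13084

Set β = α + 24 = ∛(740), so β^3 = 740. Then (α + 24)^3 - 740 = 0, i.e. α is a root of g(x) = (x + 24)^3 - 740 = x^3 + 72x^2 + 1728x + 13084. Since g(x) = h(x + 24) where h(x) = x^3 - 740, and h is irreducible over Q (because 740 is not a perfect cube, so h has no rational root, and a monic cubic with no rational root is irreducible), g is also irreducible (irreducibility is preserved under the substitution x → x + 24). Hence m_α(x) = x^3 + 72x^2 + 1728x + 13084.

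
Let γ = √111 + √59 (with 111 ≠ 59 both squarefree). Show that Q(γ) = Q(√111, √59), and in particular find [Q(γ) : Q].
[Q(γ) : Q] = 4 (equivalently, Q(γ) = Q(√111, √59))

Obviously Q(γ) ⊆ Q(√111, √59), and [Q(√111, √59):Q] = 4 (since 111, 59 are distinct squarefree integers > 1 with 6549 not a perfect square). To show equality we compute the minimal polynomial of γ. From γ = √111 + √59: γ^2 = 111 + 2√(6549) + 59 = 170 + 2√(6549), so γ^2 - 170 = 2√(6549); squaring, (γ^2 - 170)^2 = 4·6549, i.e. γ^4 - 340γ^2 + 28900 - 26196 = 0, i.e. γ^4 - 340γ^2 + 2704 = 0. So γ is a root of x^4 - 340x^2 + 2704. This polynomial is irreducible over Q: it has no rational root (each ±√111 ± √59 is irrational), and any factorization into two quadratics over Q would force √(6549) ∈ Q (pairing opposite roots) or √111, √59 ∈ Q (other pairings), all impossible. Hence [Q(γ):Q] = 4 = [Q(√111, √59):Q], so Q(γ) = Q(√111, √59).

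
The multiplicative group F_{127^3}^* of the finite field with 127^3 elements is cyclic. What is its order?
|F_{127^3}^*| = 2048382

F_{127^3} has 127^3 = 2048383 elements; its multiplicative group consists of all nonzero elements, so |F_{127^3}^*| = 2048383 - 1 = 2048382. (It is cyclic since any finite subgroup of the multiplicative group of a field is cyclic.)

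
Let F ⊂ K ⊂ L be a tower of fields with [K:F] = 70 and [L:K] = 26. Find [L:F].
[L:F] = 1820

The tower law says that for any tower of field extensions F ⊂ K ⊂ L with finite degrees, [L:F] = [L:K] · [K:F]. Here this gives [L:F] = 26 · 70 = 1820.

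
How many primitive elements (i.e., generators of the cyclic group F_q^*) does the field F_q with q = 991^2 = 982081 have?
There are φ(982080) = 230400 primitive elements

F_q^* is cyclic of order q - 1 = 982080. A cyclic group of order m has exactly φ(m) generators. Here m = 982080 = 2^6 · 3^2 · 5 · 11 · 31, so the number of primitive elements is φ(982080) = 230400.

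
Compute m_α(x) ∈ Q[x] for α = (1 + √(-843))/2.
m_α(x) = x^2 - x + 211

From 2α - 1 = √(-843), squaring gives (2α - 1)^2 = -843, i.e. 4α^2 - 4α + 1 = -843, so α^2 - α + (1 + 843)/4 = 0. Since -843 ≡ 1 (mod 4), (1 + 843)/4 = 211 ∈ Z. The polynomial x^2 - x + 211 has discriminant 1 - 4·(211) = -843, which is not a perfect square in Q (d = -843 is squarefree and ≠ 1), so x^2 - x + 211 is irreducible over Q. It is the minimal polynomial of α.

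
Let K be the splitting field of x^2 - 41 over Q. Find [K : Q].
[K : Q] = 2

f(x) = x^2 - 41 factors as (x - √41)(x + √41). The splitting field is K = Q(√41). Since 41 is squarefree and > 1, it is not a perfect square, so x^2 - 41 is irreducible over Q and [Q(√41) : Q] = 2. Hence [K : Q] = 2.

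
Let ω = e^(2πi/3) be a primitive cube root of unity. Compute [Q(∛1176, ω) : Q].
[Q(∛1176, ω) : Q] = 6

[Q(∛1176):Q] = 3 (min poly x^3 - 1176, irreducible since 1176 is not a perfect cube). [Q(ω):Q] = 2 (min poly x^2 + x + 1). Since Q(∛1176) ⊂ R and ω ∉ R, we have ω ∉ Q(∛1176), so x^2 + x + 1 remains irreducible over Q(∛1176) and [Q(∛1176, ω) : Q(∛1176)] = 2. By the tower law, [Q(∛1176, ω) : Q] = 3 · 2 = 6. (In fact Q(∛1176, ω) is the splitting field of x^3 - 1176 over Q.)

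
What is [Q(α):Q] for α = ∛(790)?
[Q(α):Q] = 3

The minimal polynomial of α is x^3 - 790, irreducible over Q since 790 is not a perfect cube (so x^3 - 790 has no rational root). Hence [Q(α):Q] = deg(m_α) = 3.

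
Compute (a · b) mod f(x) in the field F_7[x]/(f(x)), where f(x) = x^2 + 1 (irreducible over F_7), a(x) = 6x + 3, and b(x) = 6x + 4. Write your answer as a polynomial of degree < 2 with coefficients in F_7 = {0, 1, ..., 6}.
a · b ≡ 4 (mod f(x))

Multiply in F_7[x]: a(x)·b(x) = (6x + 3)·(6x + 4) = x^2 + 5. This has degree ≥ 2, so divide by f(x) over F_7: x^2 + 5 = (1)·(x^2 + 1) + (4). Hence a·b ≡ 4 (mod f). (F_7[x]/(f) is a field with 7^2 = 49 elements since f is irreducible of degree 2.)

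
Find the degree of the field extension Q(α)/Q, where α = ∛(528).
[Q(α):Q] = 3

The minimal polynomial of α is x^3 - 528, irreducible over Q since 528 is not a perfect cube (so x^3 - 528 has no rational root). Hence [Q(α):Q] = deg(m_α) = 3.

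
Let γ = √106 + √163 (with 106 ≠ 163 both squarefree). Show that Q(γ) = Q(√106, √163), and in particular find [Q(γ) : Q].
[Q(γ) : Q] = 4 (equivalently, Q(γ) = Q(√106, √163))

Obviously Q(γ) ⊆ Q(√106, √163), and [Q(√106, √163):Q] = 4 (since 106, 163 are distinct squarefree integers > 1 with 17278 not a perfect square). To show equality we compute the minimal polynomial of γ. From γ = √106 + √163: γ^2 = 106 + 2√(17278) + 163 = 269 + 2√(17278), so γ^2 - 269 = 2√(17278); squaring, (γ^2 - 269)^2 = 4·17278, i.e. γ^4 - 538γ^2 + 72361 - 69112 = 0, i.e. γ^4 - 538γ^2 + 3249 = 0. So γ is a root of x^4 - 538x^2 + 3249. This polynomial is irreducible over Q: it has no rational root (each ±√106 ± √163 is irrational), and any factorization into two quadratics over Q would force √(17278) ∈ Q (pairing opposite roots) or √106, √163 ∈ Q (other pairings), all impossible. Hence [Q(γ):Q] = 4 = [Q(√106, √163):Q], so Q(γ) = Q(√106, √163).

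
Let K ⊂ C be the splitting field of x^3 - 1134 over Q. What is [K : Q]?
[K : Q] = 6

The roots of x^3 - 1134 are ∛1134, ω∛1134, ω^2∛1134 where ω = e^(2πi/3) is a primitive cube root of unity, so K = Q(∛1134, ω). Now [Q(∛1134):Q] = 3 (since 1134 is not a perfect cube, x^3 - 1134 is irreducible) and [Q(ω):Q] = 2. Both 2 and 3 divide [K:Q], and [K:Q] ≤ 3·2 = 6, so [K:Q] = 6. (Equivalently: Q(∛1134) ⊂ R but ω ∉ R, so [K : Q(∛1134)] = 2.)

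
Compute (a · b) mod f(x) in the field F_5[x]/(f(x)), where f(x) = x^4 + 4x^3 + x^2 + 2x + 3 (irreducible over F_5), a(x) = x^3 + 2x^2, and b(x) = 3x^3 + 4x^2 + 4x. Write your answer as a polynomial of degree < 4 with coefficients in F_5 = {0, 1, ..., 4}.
a · b ≡ x^3 + 3x^2 + 2x + 4 (mod f(x))

Multiply in F_5[x]: a(x)·b(x) = (x^3 + 2x^2)·(3x^3 + 4x^2 + 4x) = 3x^6 + 2x^4 + 3x^3. This has degree ≥ 4, so divide by f(x) over F_5: 3x^6 + 2x^4 + 3x^3 = (3x^2 + 3x + 2)·(x^4 + 4x^3 + x^2 + 2x + 3) + (x^3 + 3x^2 + 2x + 4). Hence a·b ≡ x^3 + 3x^2 + 2x + 4 (mod f). (F_5[x]/(f) is a field with 5^4 = 625 elements since f is irreducible of degree 4.)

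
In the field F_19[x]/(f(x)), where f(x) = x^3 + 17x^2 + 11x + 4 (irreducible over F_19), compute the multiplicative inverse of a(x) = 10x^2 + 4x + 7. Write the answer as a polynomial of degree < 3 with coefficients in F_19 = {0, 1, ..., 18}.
a(x)^(-1) ≡ 15x^2 + 14x + 9 (mod f(x))

Since f is irreducible over F_19, F_19[x]/(f) is a field and a(x) ≠ 0 has an inverse. Apply the extended Euclidean algorithm to f(x) and a(x) in F_19[x]: f(x) = (2x + 18)·a(x) + (x + 11);  a(x) = (10x + 8)·(x + 11) + (14). The last nonzero remainder is the constant 14 = gcd(f, a) in F_19. Back-substituting through the division chain expresses 14 = s(x)·a(x) + t(x)·f(x) with s(x) ≡ x^2 + 6x + 12 (mod f), so (x^2 + 6x + 12)·a(x) ≡ 14 (mod f). Multiplying by 14^(-1) ≡ 15 in F_19 gives a(x)^(-1) ≡ 15·(x^2 + 6x + 12) ≡ 15x^2 + 14x + 9 (mod f). Check: (10x^2 + 4x + 7)·(15x^2 + 14x + 9) = 17x^4 + 10x^3 + 4x^2 + x + 6 ≡ 1 (mod x^3 + 17x^2 + 11x + 4).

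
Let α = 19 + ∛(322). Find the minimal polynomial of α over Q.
m_α(x) = x^3 - 57x^2 + 1083x - 7181

Set β = α - 19 = ∛(322), so β^3 = 322. Then (α - 19)^3 - 322 = 0, i.e. α is a root of g(x) = (x - 19)^3 - 322 = x^3 - 57x^2 + 1083x - 7181. Since g(x) = h(x - 19) where h(x) = x^3 - 322, and h is irreducible over Q (because 322 is not a perfect cube, so h has no rational root, and a monic cubic with no rational root is irreducible), g is also irreducible (irreducibility is preserved under the substitution x → x - 19). Hence m_α(x) = x^3 - 57x^2 + 1083x - 7181.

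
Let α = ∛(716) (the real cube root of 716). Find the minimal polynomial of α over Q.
m_α(x) = x^3 - 716

α satisfies α^3 = 716, so x^3 - 716 annihilates α. By the rational root test, a rational root p/q (in lowest terms) of x^3 - 716 would satisfy p^3 = 716 q^3, forcing q = 1 and p^3 = 716; but 716 is not a perfect cube, contradiction. A monic cubic over Q with no rational root is irreducible (any nontrivial factorization would include a linear factor). Hence x^3 - 716 is the minimal polynomial of α, and in particular [Q(α):Q] = 3.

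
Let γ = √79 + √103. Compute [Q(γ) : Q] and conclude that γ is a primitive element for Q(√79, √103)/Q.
[Q(γ) : Q] = 4 (equivalently, Q(γ) = Q(√79, √103))

Obviously Q(γ) ⊆ Q(√79, √103), and [Q(√79, √103):Q] = 4 (since 79, 103 are distinct squarefree integers > 1 with 8137 not a perfect square). To show equality we compute the minimal polynomial of γ. From γ = √79 + √103: γ^2 = 79 + 2√(8137) + 103 = 182 + 2√(8137), so γ^2 - 182 = 2√(8137); squaring, (γ^2 - 182)^2 = 4·8137, i.e. γ^4 - 364γ^2 + 33124 - 32548 = 0, i.e. γ^4 - 364γ^2 + 576 = 0. So γ is a root of x^4 - 364x^2 + 576. This polynomial is irreducible over Q: it has no rational root (each ±√79 ± √103 is irrational), and any factorization into two quadratics over Q would force √(8137) ∈ Q (pairing opposite roots) or √79, √103 ∈ Q (other pairings), all impossible. Hence [Q(γ):Q] = 4 = [Q(√79, √103):Q], so Q(γ) = Q(√79, √103).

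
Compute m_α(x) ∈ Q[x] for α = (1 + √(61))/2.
m_α(x) = x^2 - x - 15

From 2α - 1 = √(61), squaring gives (2α - 1)^2 = 61, i.e. 4α^2 - 4α + 1 = 61, so α^2 - α + (1 - 61)/4 = 0. Since 61 ≡ 1 (mod 4), (1 - 61)/4 = -15 ∈ Z. The polynomial x^2 - x - 15 has discriminant 1 - 4·(-15) = 61, which is not a perfect square in Q (d = 61 is squarefree and ≠ 1), so x^2 - x - 15 is irreducible over Q. It is the minimal polynomial of α.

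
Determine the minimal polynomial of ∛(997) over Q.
m_α(x) = x^3 - 997

α satisfies α^3 = 997, so x^3 - 997 annihilates α. By the rational root test, a rational root p/q (in lowest terms) of x^3 - 997 would satisfy p^3 = 997 q^3, forcing q = 1 and p^3 = 997; but 997 is not a perfect cube, contradiction. A monic cubic over Q with no rational root is irreducible (any nontrivial factorization would include a linear factor). Hence x^3 - 997 is the minimal polynomial of α, and in particular [Q(α):Q] = 3.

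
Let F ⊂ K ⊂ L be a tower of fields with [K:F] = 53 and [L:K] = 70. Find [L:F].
[L:F] = 3710

The tower law says that for any tower of field extensions F ⊂ K ⊂ L with finite degrees, [L:F] = [L:K] · [K:F]. Here this gives [L:F] = 70 · 53 = 3710.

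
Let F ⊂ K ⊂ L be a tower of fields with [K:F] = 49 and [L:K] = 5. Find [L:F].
[L:F] = 245

The tower law says that for any tower of field extensions F ⊂ K ⊂ L with finite degrees, [L:F] = [L:K] · [K:F]. Here this gives [L:F] = 5 · 49 = 245.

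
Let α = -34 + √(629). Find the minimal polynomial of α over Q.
m_α(x) = x^2 + 68x + 527

From α + 34 = √(629), squaring gives (α + 34)^2 = 629, i.e. α^2 + 68α + 1156 = 629, so α^2 + 68α + 527 = 0. The discriminant of x^2 + 68x + 527 is (68)^2 - 4·(527) = 4624 - 2108 = 2516, and 4·(629) is not a perfect square in Q since 629 is squarefree and ≠ 1. Hence x^2 + 68x + 527 is irreducible over Q and is the minimal polynomial of α.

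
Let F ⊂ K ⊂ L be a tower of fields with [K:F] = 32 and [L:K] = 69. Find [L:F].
[L:F] = 2208

The tower law says that for any tower of field extensions F ⊂ K ⊂ L with finite degrees, [L:F] = [L:K] · [K:F]. Here this gives [L:F] = 69 · 32 = 2208.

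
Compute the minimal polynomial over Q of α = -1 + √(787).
m_α(x) = x^2 + 2x - 786

From α + 1 = √(787), squaring gives (α + 1)^2 = 787, i.e. α^2 + 2α + 1 = 787, so α^2 + 2α - 786 = 0. The discriminant of x^2 + 2x - 786 is (2)^2 - 4·(-786) = 4 + 3144 = 3148, and 4·(787) is not a perfect square in Q since 787 is squarefree and ≠ 1. Hence x^2 + 2x - 786 is irreducible over Q and is the minimal polynomial of α.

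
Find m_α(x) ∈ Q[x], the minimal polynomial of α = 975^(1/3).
m_α(x) = x^3 - 975

α satisfies α^3 = 975, so x^3 - 975 annihilates α. By the rational root test, a rational root p/q (in lowest terms) of x^3 - 975 would satisfy p^3 = 975 q^3, forcing q = 1 and p^3 = 975; but 975 is not a perfect cube, contradiction. A monic cubic over Q with no rational root is irreducible (any nontrivial factorization would include a linear factor). Hence x^3 - 975 is the minimal polynomial of α, and in particular [Q(α):Q] = 3.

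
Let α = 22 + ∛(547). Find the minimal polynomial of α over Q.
m_α(x) = x^3 - 66x^2 + 1452x - 11195

Set β = α - 22 = ∛(547), so β^3 = 547. Then (α - 22)^3 - 547 = 0, i.e. α is a root of g(x) = (x - 22)^3 - 547 = x^3 - 66x^2 + 1452x - 11195. Since g(x) = h(x - 22) where h(x) = x^3 - 547, and h is irreducible over Q (because 547 is not a perfect cube, so h has no rational root, and a monic cubic with no rational root is irreducible), g is also irreducible (irreducibility is preserved under the substitution x → x - 22). Hence m_α(x) = x^3 - 66x^2 + 1452x - 11195.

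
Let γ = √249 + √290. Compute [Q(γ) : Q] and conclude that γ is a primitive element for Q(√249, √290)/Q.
[Q(γ) : Q] = 4 (equivalently, Q(γ) = Q(√249, √290))

Obviously Q(γ) ⊆ Q(√249, √290), and [Q(√249, √290):Q] = 4 (since 249, 290 are distinct squarefree integers > 1 with 72210 not a perfect square). To show equality we compute the minimal polynomial of γ. From γ = √249 + √290: γ^2 = 249 + 2√(72210) + 290 = 539 + 2√(72210), so γ^2 - 539 = 2√(72210); squaring, (γ^2 - 539)^2 = 4·72210, i.e. γ^4 - 1078γ^2 + 290521 - 288840 = 0, i.e. γ^4 - 1078γ^2 + 1681 = 0. So γ is a root of x^4 - 1078x^2 + 1681. This polynomial is irreducible over Q: it has no rational root (each ±√249 ± √290 is irrational), and any factorization into two quadratics over Q would force √(72210) ∈ Q (pairing opposite roots) or √249, √290 ∈ Q (other pairings), all impossible. Hence [Q(γ):Q] = 4 = [Q(√249, √290):Q], so Q(γ) = Q(√249, √290).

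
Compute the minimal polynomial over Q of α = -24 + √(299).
m_α(x) = x^2 + 48x + 277

From α + 24 = √(299), squaring gives (α + 24)^2 = 299, i.e. α^2 + 48α + 576 = 299, so α^2 + 48α + 277 = 0. The discriminant of x^2 + 48x + 277 is (48)^2 - 4·(277) = 2304 - 1108 = 1196, and 4·(299) is not a perfect square in Q since 299 is squarefree and ≠ 1. Hence x^2 + 48x + 277 is irreducible over Q and is the minimal polynomial of α.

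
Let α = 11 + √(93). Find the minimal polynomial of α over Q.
m_α(x) = x^2 - 22x + 28

From α - 11 = √(93), squaring gives (α - 11)^2 = 93, i.e. α^2 - 22α + 121 = 93, so α^2 - 22α + 28 = 0. The discriminant of x^2 - 22x + 28 is (-22)^2 - 4·(28) = 484 - 112 = 372, and 4·(93) is not a perfect square in Q since 93 is squarefree and ≠ 1. Hence x^2 - 22x + 28 is irreducible over Q and is the minimal polynomial of α.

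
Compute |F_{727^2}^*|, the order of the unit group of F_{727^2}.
|F_{727^2}^*| = 528528

F_{727^2} has 727^2 = 528529 elements; its multiplicative group consists of all nonzero elements, so |F_{727^2}^*| = 528529 - 1 = 528528. (It is cyclic since any finite subgroup of the multiplicative group of a field is cyclic.)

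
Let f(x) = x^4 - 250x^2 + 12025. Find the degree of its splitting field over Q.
[K : Q] = 4

Solving the quadratic in x^2: x^2 = (250 ± √(250^2 - 4·12025))/2 = (250 ± √14400)/2 = (250 ± 120)/2, giving x^2 = 185 or x^2 = 65. So f(x) = (x^2 - 185)(x^2 - 65) and the roots of f are ±√185, ±√65. Hence the splitting field is K = Q(√185, √65). Since 185 and 65 are distinct squarefree integers > 1, their product 12025 is not a perfect square, so √65 ∉ Q(√185). By the tower law [K:Q] = [Q(√185,√65):Q(√185)] · [Q(√185):Q] = 2 · 2 = 4.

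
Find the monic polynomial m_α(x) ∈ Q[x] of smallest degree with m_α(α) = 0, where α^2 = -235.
m_α(x) = x^2 + 235

α satisfies α^2 + 235 = 0, so x^2 + 235 annihilates α. Since d = -235 is squarefree and ≠ 1, it is not a perfect square in Q, so x^2 + 235 has no rational root and is therefore irreducible over Q (a degree-2 polynomial over a field is irreducible iff it has no root). Hence m_α(x) = x^2 + 235.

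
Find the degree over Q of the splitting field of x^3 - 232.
[K : Q] = 6

The roots of x^3 - 232 are ∛232, ω∛232, ω^2∛232 where ω = e^(2πi/3) is a primitive cube root of unity, so K = Q(∛232, ω). Now [Q(∛232):Q] = 3 (since 232 is not a perfect cube, x^3 - 232 is irreducible) and [Q(ω):Q] = 2. Both 2 and 3 divide [K:Q], and [K:Q] ≤ 3·2 = 6, so [K:Q] = 6. (Equivalently: Q(∛232) ⊂ R but ω ∉ R, so [K : Q(∛232)] = 2.)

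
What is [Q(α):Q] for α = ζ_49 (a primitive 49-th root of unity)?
[Q(α):Q] = 42

The minimal polynomial of ζ_49 over Q is the 49-th cyclotomic polynomial Φ_49(x), which is irreducible over Q and has degree φ(49) = 42. Hence [Q(α):Q] = φ(49) = 42.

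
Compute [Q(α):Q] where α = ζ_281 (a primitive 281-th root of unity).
[Q(α):Q] = 280

The minimal polynomial of ζ_281 over Q is the 281-th cyclotomic polynomial Φ_281(x), which is irreducible over Q and has degree φ(281) = 280. Hence [Q(α):Q] = φ(281) = 280.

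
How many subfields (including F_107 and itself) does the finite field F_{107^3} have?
F_{107^3} has 2 subfields

The subfields of F_{p^n} are exactly the fields F_{p^d} for d | n (each is the fixed field of the unique index-d subgroup of Gal(F_{p^n}/F_p) ≅ Z/nZ). The divisors of n = 3 are {1, 3}, giving 2 subfields: F_{107^1}, F_{107^3}.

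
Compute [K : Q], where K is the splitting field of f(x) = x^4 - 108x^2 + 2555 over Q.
[K : Q] = 4

Solving the quadratic in x^2: x^2 = (108 ± √(108^2 - 4·2555))/2 = (108 ± √1444)/2 = (108 ± 38)/2, giving x^2 = 35 or x^2 = 73. So f(x) = (x^2 - 35)(x^2 - 73) and the roots of f are ±√35, ±√73. Hence the splitting field is K = Q(√35, √73). Since 35 and 73 are distinct squarefree integers > 1, their product 2555 is not a perfect square, so √73 ∉ Q(√35). By the tower law [K:Q] = [Q(√35,√73):Q(√35)] · [Q(√35):Q] = 2 · 2 = 4.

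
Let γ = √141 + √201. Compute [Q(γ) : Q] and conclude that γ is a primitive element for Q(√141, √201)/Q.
[Q(γ) : Q] = 4 (equivalently, Q(γ) = Q(√141, √201))

Obviously Q(γ) ⊆ Q(√141, √201), and [Q(√141, √201):Q] = 4 (since 141, 201 are distinct squarefree integers > 1 with 28341 not a perfect square). To show equality we compute the minimal polynomial of γ. From γ = √141 + √201: γ^2 = 141 + 2√(28341) + 201 = 342 + 2√(28341), so γ^2 - 342 = 2√(28341); squaring, (γ^2 - 342)^2 = 4·28341, i.e. γ^4 - 684γ^2 + 116964 - 113364 = 0, i.e. γ^4 - 684γ^2 + 3600 = 0. So γ is a root of x^4 - 684x^2 + 3600. This polynomial is irreducible over Q: it has no rational root (each ±√141 ± √201 is irrational), and any factorization into two quadratics over Q would force √(28341) ∈ Q (pairing opposite roots) or √141, √201 ∈ Q (other pairings), all impossible. Hence [Q(γ):Q] = 4 = [Q(√141, √201):Q], so Q(γ) = Q(√141, √201).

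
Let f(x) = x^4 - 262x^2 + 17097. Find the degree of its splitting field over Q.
[K : Q] = 4

Solving the quadratic in x^2: x^2 = (262 ± √(262^2 - 4·17097))/2 = (262 ± √256)/2 = (262 ± 16)/2, giving x^2 = 123 or x^2 = 139. So f(x) = (x^2 - 123)(x^2 - 139) and the roots of f are ±√123, ±√139. Hence the splitting field is K = Q(√123, √139). Since 123 and 139 are distinct squarefree integers > 1, their product 17097 is not a perfect square, so √139 ∉ Q(√123). By the tower law [K:Q] = [Q(√123,√139):Q(√123)] · [Q(√123):Q] = 2 · 2 = 4.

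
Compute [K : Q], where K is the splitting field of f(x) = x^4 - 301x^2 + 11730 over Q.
[K : Q] = 4

Solving the quadratic in x^2: x^2 = (301 ± √(301^2 - 4·11730))/2 = (301 ± √43681)/2 = (301 ± 209)/2, giving x^2 = 46 or x^2 = 255. So f(x) = (x^2 - 46)(x^2 - 255) and the roots of f are ±√46, ±√255. Hence the splitting field is K = Q(√46, √255). Since 46 and 255 are distinct squarefree integers > 1, their product 11730 is not a perfect square, so √255 ∉ Q(√46). By the tower law [K:Q] = [Q(√46,√255):Q(√46)] · [Q(√46):Q] = 2 · 2 = 4.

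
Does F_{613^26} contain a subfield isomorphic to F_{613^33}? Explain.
No: F_{613^33} is not a subfield of F_{613^26}

F_{p^m} embeds in F_{p^n} iff m | n. Here 33 ∤ 26 (since 26 = 0·33 + 26 with remainder 26 ≠ 0), so F_{613^33} is not a subfield of F_{613^26}. Equivalently: if it were, the tower law would give 33 = [F_{613^33}:F_613] dividing [F_{613^26}:F_613] = 26, contradiction.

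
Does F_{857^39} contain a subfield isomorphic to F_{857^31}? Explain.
No: F_{857^31} is not a subfield of F_{857^39}

F_{p^m} embeds in F_{p^n} iff m | n. Here 31 ∤ 39 (since 39 = 1·31 + 8 with remainder 8 ≠ 0), so F_{857^31} is not a subfield of F_{857^39}. Equivalently: if it were, the tower law would give 31 = [F_{857^31}:F_857] dividing [F_{857^39}:F_857] = 39, contradiction.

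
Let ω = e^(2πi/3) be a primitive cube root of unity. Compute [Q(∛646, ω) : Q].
[Q(∛646, ω) : Q] = 6

[Q(∛646):Q] = 3 (min poly x^3 - 646, irreducible since 646 is not a perfect cube). [Q(ω):Q] = 2 (min poly x^2 + x + 1). Since Q(∛646) ⊂ R and ω ∉ R, we have ω ∉ Q(∛646), so x^2 + x + 1 remains irreducible over Q(∛646) and [Q(∛646, ω) : Q(∛646)] = 2. By the tower law, [Q(∛646, ω) : Q] = 3 · 2 = 6. (In fact Q(∛646, ω) is the splitting field of x^3 - 646 over Q.)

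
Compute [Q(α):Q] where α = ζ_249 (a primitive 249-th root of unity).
[Q(α):Q] = 164

The minimal polynomial of ζ_249 over Q is the 249-th cyclotomic polynomial Φ_249(x), which is irreducible over Q and has degree φ(249) = 164. Hence [Q(α):Q] = φ(249) = 164.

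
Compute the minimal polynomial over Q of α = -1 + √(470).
m_α(x) = x^2 + 2x - 469

From α + 1 = √(470), squaring gives (α + 1)^2 = 470, i.e. α^2 + 2α + 1 = 470, so α^2 + 2α - 469 = 0. The discriminant of x^2 + 2x - 469 is (2)^2 - 4·(-469) = 4 + 1876 = 1880, and 4·(470) is not a perfect square in Q since 470 is squarefree and ≠ 1. Hence x^2 + 2x - 469 is irreducible over Q and is the minimal polynomial of α.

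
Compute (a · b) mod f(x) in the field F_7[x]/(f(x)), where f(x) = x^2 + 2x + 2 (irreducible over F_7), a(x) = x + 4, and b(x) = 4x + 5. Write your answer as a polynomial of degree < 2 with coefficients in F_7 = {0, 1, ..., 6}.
a · b ≡ 6x + 5 (mod f(x))

Multiply in F_7[x]: a(x)·b(x) = (x + 4)·(4x + 5) = 4x^2 + 6. This has degree ≥ 2, so divide by f(x) over F_7: 4x^2 + 6 = (4)·(x^2 + 2x + 2) + (6x + 5). Hence a·b ≡ 6x + 5 (mod f). (F_7[x]/(f) is a field with 7^2 = 49 elements since f is irreducible of degree 2.)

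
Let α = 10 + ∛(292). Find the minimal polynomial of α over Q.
m_α(x) = x^3 - 30x^2 + 300x - 1292

Set β = α - 10 = ∛(292), so β^3 = 292. Then (α - 10)^3 - 292 = 0, i.e. α is a root of g(x) = (x - 10)^3 - 292 = x^3 - 30x^2 + 300x - 1292. Since g(x) = h(x - 10) where h(x) = x^3 - 292, and h is irreducible over Q (because 292 is not a perfect cube, so h has no rational root, and a monic cubic with no rational root is irreducible), g is also irreducible (irreducibility is preserved under the substitution x → x - 10). Hence m_α(x) = x^3 - 30x^2 + 300x - 1292.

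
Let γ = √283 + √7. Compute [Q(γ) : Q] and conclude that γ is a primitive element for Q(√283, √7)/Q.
[Q(γ) : Q] = 4 (equivalently, Q(γ) = Q(√283, √7))

Obviously Q(γ) ⊆ Q(√283, √7), and [Q(√283, √7):Q] = 4 (since 283, 7 are distinct squarefree integers > 1 with 1981 not a perfect square). To show equality we compute the minimal polynomial of γ. From γ = √283 + √7: γ^2 = 283 + 2√(1981) + 7 = 290 + 2√(1981), so γ^2 - 290 = 2√(1981); squaring, (γ^2 - 290)^2 = 4·1981, i.e. γ^4 - 580γ^2 + 84100 - 7924 = 0, i.e. γ^4 - 580γ^2 + 76176 = 0. So γ is a root of x^4 - 580x^2 + 76176. This polynomial is irreducible over Q: it has no rational root (each ±√283 ± √7 is irrational), and any factorization into two quadratics over Q would force √(1981) ∈ Q (pairing opposite roots) or √283, √7 ∈ Q (other pairings), all impossible. Hence [Q(γ):Q] = 4 = [Q(√283, √7):Q], so Q(γ) = Q(√283, √7).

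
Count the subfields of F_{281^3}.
F_{281^3} has 2 subfields

The subfields of F_{p^n} are exactly the fields F_{p^d} for d | n (each is the fixed field of the unique index-d subgroup of Gal(F_{p^n}/F_p) ≅ Z/nZ). The divisors of n = 3 are {1, 3}, giving 2 subfields: F_{281^1}, F_{281^3}.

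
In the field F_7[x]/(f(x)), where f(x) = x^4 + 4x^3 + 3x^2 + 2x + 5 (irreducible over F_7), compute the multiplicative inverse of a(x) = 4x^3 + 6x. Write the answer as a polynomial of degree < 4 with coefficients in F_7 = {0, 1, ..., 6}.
a(x)^(-1) ≡ x^3 + 2x^2 + 5x + 4 (mod f(x))

Since f is irreducible over F_7, F_7[x]/(f) is a field and a(x) ≠ 0 has an inverse. Apply the extended Euclidean algorithm to f(x) and a(x) in F_7[x]: f(x) = (2x + 1)·a(x) + (5x^2 + 3x + 5);  a(x) = (5x + 4)·(5x^2 + 3x + 5) + (4x + 1);  (5x^2 + 3x + 5) = (3x)·(4x + 1) + (5). The last nonzero remainder is the constant 5 = gcd(f, a) in F_7. Back-substituting through the division chain expresses 5 = s(x)·a(x) + t(x)·f(x) with s(x) ≡ 5x^3 + 3x^2 + 4x + 6 (mod f), so (5x^3 + 3x^2 + 4x + 6)·a(x) ≡ 5 (mod f). Multiplying by 5^(-1) ≡ 3 in F_7 gives a(x)^(-1) ≡ 3·(5x^3 + 3x^2 + 4x + 6) ≡ x^3 + 2x^2 + 5x + 4 (mod f). Check: (4x^3 + 6x)·(x^3 + 2x^2 + 5x + 4) = 4x^6 + x^5 + 5x^4 + 2x^2 + 3x ≡ 1 (mod x^4 + 4x^3 + 3x^2 + 2x + 5).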